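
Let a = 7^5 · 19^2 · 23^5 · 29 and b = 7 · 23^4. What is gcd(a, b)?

min exponent per shared prime: 7 · 23^4 = 1958887

1958887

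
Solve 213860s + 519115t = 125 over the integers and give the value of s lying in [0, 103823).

79513

gcd(213860, 519115) = 5 (Euclid: 519115 = 2·213860 + 91395; 213860 = 2·91395 + 31070; 91395 = 2·31070 + 29255; 31070 = 1·29255 + 1815; 29255 = 16·1815 + 215; 1815 = 8·215 + 95; 215 = 2·95 + 25; 95 = 3·25 + 20; 25 = 1·20 + 5; 20 = 4·5 + 0), and 5 | 125.
Extended Euclid: 213860·(-21737) + 519115·(8955) = 5. Scale by 25: s₀ = -543425.
General solution s = s₀ + 103823k; reducing mod 103823 gives s = 79513 (and t = -32757).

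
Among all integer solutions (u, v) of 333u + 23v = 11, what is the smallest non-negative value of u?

gcd(333, 23) = 1 (Euclid: 333 = 14·23 + 11; 23 = 2·11 + 1; 11 = 11·1 + 0), and 1 | 11.
Extended Euclid: 333·(-2) + 23·(29) = 1. Scale by 11: u₀ = -22.
General solution u = u₀ + 23t; reducing mod 23 gives u = 1 (and v = -14).

1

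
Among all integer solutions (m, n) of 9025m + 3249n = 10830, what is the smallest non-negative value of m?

Euclid: 9025 = 2·3249 + 2527; 3249 = 1·2527 + 722; 2527 = 3·722 + 361; 722 = 2·361 + 0 → gcd = 361; 10830 = 361·30.
Back-substitution yields 9025·(4) + 3249·(-11) = 361, so one solution is m = 4·30 = 120, n = -11·30 = -330.
Solutions in m differ by 3249/361 = 9; the one in [0, 9) is 120 mod 9 = 3.

3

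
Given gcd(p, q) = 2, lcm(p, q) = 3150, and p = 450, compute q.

14

Using pq = gcd(p,q)·lcm(p,q) = 2·3150 = 6300, we get q = 6300/450 = 14.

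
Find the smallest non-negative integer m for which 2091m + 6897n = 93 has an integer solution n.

1138

Reduce mod 6897: 2091m ≡ 93 (mod 6897). With g = gcd(2091, 6897) = 3 dividing 93, divide through: 697m ≡ 31 (mod 2299).
Since gcd(697, 2299) = 1, m ≡ 31·(697)⁻¹ ≡ 1138 (mod 2299). Smallest non-negative: 1138.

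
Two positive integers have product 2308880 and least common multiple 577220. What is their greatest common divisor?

From gcd × lcm = ab: gcd = 2308880 / 577220 = 4.

4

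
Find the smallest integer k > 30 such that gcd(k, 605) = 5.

gcd(k, 605) = 5 forces 5 | k; write k = 5s. Then gcd(5s, 5·121) = 5·gcd(s, 121), so need gcd(s, 121) = 1.
5s > 30 gives s ≥ 7. The least s ≥ 7 coprime to 121 is 7, so k = 5·7 = 35.

35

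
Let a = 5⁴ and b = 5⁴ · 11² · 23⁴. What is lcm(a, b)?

21162975625

max exponent per prime: 5⁴ · 11² · 23⁴ = 21162975625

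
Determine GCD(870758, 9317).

Euclid: 870758 = 93·9317 + 4277; 9317 = 2·4277 + 763; 4277 = 5·763 + 462; 763 = 1·462 + 301; 462 = 1·301 + 161; 301 = 1·161 + 140; 161 = 1·140 + 21; 140 = 6·21 + 14; 21 = 1·14 + 7; 14 = 2·7 + 0. Last nonzero remainder: 7.

7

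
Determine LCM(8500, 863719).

gcd first: 863719 = 101·8500 + 5219; 8500 = 1·5219 + 3281; 5219 = 1·3281 + 1938; 3281 = 1·1938 + 1343; 1938 = 1·1343 + 595; 1343 = 2·595 + 153; 595 = 3·153 + 136; 153 = 1·136 + 17; 136 = 8·17 + 0 → gcd = 17
lcm = 8500·863719/gcd = 7341611500/17 = 431859500

431859500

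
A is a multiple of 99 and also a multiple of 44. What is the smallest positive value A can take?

396

99 = 3² · 11; 44 = 2² · 11
max exponents: 2² · 3² · 11 = 396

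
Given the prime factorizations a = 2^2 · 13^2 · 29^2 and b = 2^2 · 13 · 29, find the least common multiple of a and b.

max exponent per prime: 2^2 · 13^2 · 29^2 = 568516

568516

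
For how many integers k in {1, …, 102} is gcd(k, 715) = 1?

68

715 = 5·11·13. Inclusion–exclusion on these primes:
102 − ⌊102/5⌋ − ⌊102/11⌋ − ⌊102/13⌋ + ⌊102/55⌋ + ⌊102/65⌋ + ⌊102/143⌋ − ⌊102/715⌋ = 68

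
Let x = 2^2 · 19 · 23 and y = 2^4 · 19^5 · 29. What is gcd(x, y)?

min exponent per shared prime: 2^2 · 19 = 76

76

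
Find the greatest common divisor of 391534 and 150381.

11

Euclid: 391534 = 2·150381 + 90772; 150381 = 1·90772 + 59609; 90772 = 1·59609 + 31163; 59609 = 1·31163 + 28446; 31163 = 1·28446 + 2717; 28446 = 10·2717 + 1276; 2717 = 2·1276 + 165; 1276 = 7·165 + 121; 165 = 1·121 + 44; 121 = 2·44 + 33; 44 = 1·33 + 11; 33 = 3·11 + 0. Last nonzero remainder: 11.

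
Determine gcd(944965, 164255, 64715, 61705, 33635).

gcd(944965, 164255): 944965 = 5·164255 + 123690; 164255 = 1·123690 + 40565; 123690 = 3·40565 + 1995; 40565 = 20·1995 + 665; 1995 = 3·665 + 0 → 665
gcd(665, 64715): 64715 = 97·665 + 210; 665 = 3·210 + 35; 210 = 6·35 + 0 → 35
gcd(35, 61705): 61705 = 1763·35 + 0 → 35
gcd(35, 33635): 33635 = 961·35 + 0 → 35

35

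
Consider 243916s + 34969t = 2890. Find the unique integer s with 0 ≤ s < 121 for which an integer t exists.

Euclid: 243916 = 6·34969 + 34102; 34969 = 1·34102 + 867; 34102 = 39·867 + 289; 867 = 3·289 + 0 → gcd = 289; 2890 = 289·10.
Back-substitution yields 243916·(40) + 34969·(-279) = 289, so one solution is s = 40·10 = 400, t = -279·10 = -2790.
Solutions in s differ by 34969/289 = 121; the one in [0, 121) is 400 mod 121 = 37.

37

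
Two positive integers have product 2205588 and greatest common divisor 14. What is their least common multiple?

For any two positive integers, gcd × lcm equals their product. Hence lcm = 2205588 / 14 = 157542.

157542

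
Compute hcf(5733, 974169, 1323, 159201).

gcd(5733, 974169): 974169 = 169·5733 + 5292; 5733 = 1·5292 + 441; 5292 = 12·441 + 0 → 441
gcd(441, 1323): 1323 = 3·441 + 0 → 441
gcd(441, 159201): 159201 = 361·441 + 0 → 441

441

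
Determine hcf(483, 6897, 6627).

3

483 = 3 · 7 · 23; 6897 = 3 · 11² · 19; 6627 = 3 · 47²
gcd takes min exponent of each prime: 3 = 3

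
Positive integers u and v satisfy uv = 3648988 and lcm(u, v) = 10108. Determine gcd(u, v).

From gcd × lcm = uv: gcd = 3648988 / 10108 = 361.

361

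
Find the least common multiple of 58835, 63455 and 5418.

lcm(58835, 63455) = 58835·63455/gcd = 3733374925/35 = 106667855
lcm(106667855, 5418) = 106667855·5418/gcd = 577926438390/7 = 82560919770

82560919770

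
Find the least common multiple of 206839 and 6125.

gcd first: 206839 = 33·6125 + 4714; 6125 = 1·4714 + 1411; 4714 = 3·1411 + 481; 1411 = 2·481 + 449; 481 = 1·449 + 32; 449 = 14·32 + 1; 32 = 32·1 + 0 → gcd = 1
lcm = 206839·6125/gcd = 1266888875/1 = 1266888875

1266888875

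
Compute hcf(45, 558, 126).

9

gcd(45, 558): 558 = 12·45 + 18; 45 = 2·18 + 9; 18 = 2·9 + 0 → 9
gcd(9, 126): 126 = 14·9 + 0 → 9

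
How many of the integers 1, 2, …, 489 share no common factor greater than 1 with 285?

285 = 3·5·19. Inclusion–exclusion on these primes:
489 − ⌊489/3⌋ − ⌊489/5⌋ − ⌊489/19⌋ + ⌊489/15⌋ + ⌊489/57⌋ + ⌊489/95⌋ − ⌊489/285⌋ = 248

248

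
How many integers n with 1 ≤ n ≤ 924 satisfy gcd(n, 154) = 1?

154 = 2·7·11. Inclusion–exclusion on these primes:
924 − ⌊924/2⌋ − ⌊924/7⌋ − ⌊924/11⌋ + ⌊924/14⌋ + ⌊924/22⌋ + ⌊924/77⌋ − ⌊924/154⌋ = 360

360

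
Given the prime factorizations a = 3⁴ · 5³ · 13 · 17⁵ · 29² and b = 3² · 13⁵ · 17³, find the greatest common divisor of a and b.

574821

min exponent per shared prime: 3² · 13 · 17³ = 574821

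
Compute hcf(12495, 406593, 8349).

gcd(12495, 406593): 406593 = 32·12495 + 6753; 12495 = 1·6753 + 5742; 6753 = 1·5742 + 1011; 5742 = 5·1011 + 687; 1011 = 1·687 + 324; 687 = 2·324 + 39; 324 = 8·39 + 12; 39 = 3·12 + 3; 12 = 4·3 + 0 → 3
gcd(3, 8349): 8349 = 2783·3 + 0 → 3

3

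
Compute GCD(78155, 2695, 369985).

78155 = 5 · 7² · 11 · 29; 2695 = 5 · 7² · 11; 369985 = 5 · 7 · 11 · 31²
gcd takes min exponent of each prime: 5 · 7 · 11 = 385

385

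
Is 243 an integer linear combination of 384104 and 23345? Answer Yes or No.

No

gcd(384104, 23345): 384104 = 16·23345 + 10584; 23345 = 2·10584 + 2177; 10584 = 4·2177 + 1876; 2177 = 1·1876 + 301; 1876 = 6·301 + 70; 301 = 4·70 + 21; 70 = 3·21 + 7; 21 = 3·7 + 0 → 7
7 does not divide 243, so a solution does not exist.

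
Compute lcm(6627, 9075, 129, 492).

6627 = 3 · 47²; 9075 = 3 · 5² · 11²; 129 = 3 · 43; 492 = 2² · 3 · 41
lcm takes max exponent of each prime: 2² · 3 · 5² · 11² · 41 · 43 · 47² = 141369152100

141369152100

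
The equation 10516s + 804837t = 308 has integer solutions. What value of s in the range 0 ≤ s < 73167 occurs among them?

Euclid: 804837 = 76·10516 + 5621; 10516 = 1·5621 + 4895; 5621 = 1·4895 + 726; 4895 = 6·726 + 539; 726 = 1·539 + 187; 539 = 2·187 + 165; 187 = 1·165 + 22; 165 = 7·22 + 11; 22 = 2·11 + 0 → gcd = 11; 308 = 11·28.
Back-substitution yields 10516·(34364) + 804837·(-449) = 11, so one solution is s = 34364·28 = 962192, t = -449·28 = -12572.
Solutions in s differ by 804837/11 = 73167; the one in [0, 73167) is 962192 mod 73167 = 11021.

11021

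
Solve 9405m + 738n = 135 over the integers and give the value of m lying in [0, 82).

11

Reduce mod 738: 9405m ≡ 135 (mod 738). With g = gcd(9405, 738) = 9 dividing 135, divide through: 1045m ≡ 15 (mod 82).
Since gcd(1045, 82) = 1, m ≡ 15·(1045)⁻¹ ≡ 11 (mod 82). Smallest non-negative: 11.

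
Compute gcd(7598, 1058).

2

7598 = 2 · 29 · 131
1058 = 2 · 23²
Common: 2 = 2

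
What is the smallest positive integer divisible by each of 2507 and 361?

905027

gcd first: 2507 = 6·361 + 341; 361 = 1·341 + 20; 341 = 17·20 + 1; 20 = 20·1 + 0 → gcd = 1
lcm = 2507·361/gcd = 905027/1 = 905027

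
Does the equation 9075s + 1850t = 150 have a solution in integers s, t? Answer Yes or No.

Yes

By Bézout, 9075s + 1850t = 150 has integer solutions iff gcd(9075, 1850) | 150.
Euclid: 9075 = 4·1850 + 1675; 1850 = 1·1675 + 175; 1675 = 9·175 + 100; 175 = 1·100 + 75; 100 = 1·75 + 25; 75 = 3·25 + 0. gcd = 25; 150 mod 25 = 0. Yes.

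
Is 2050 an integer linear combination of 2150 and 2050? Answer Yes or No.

Yes

By Bézout, 2150m − 2050n = 2050 has integer solutions iff gcd(2150, 2050) | 2050.
Euclid: 2150 = 1·2050 + 100; 2050 = 20·100 + 50; 100 = 2·50 + 0. gcd = 50; 2050 mod 50 = 0. Yes.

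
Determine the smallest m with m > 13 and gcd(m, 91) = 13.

26

gcd(m, 91) = 13 forces 13 | m; write m = 13s. Then gcd(13s, 13·7) = 13·gcd(s, 7), so need gcd(s, 7) = 1.
13s > 13 gives s ≥ 2. The least s ≥ 2 coprime to 7 is 2, so m = 13·2 = 26.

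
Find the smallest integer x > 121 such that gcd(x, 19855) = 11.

Multiples of 11 above 121: 11·12, 11·13, … . Need the cofactor coprime to 19855/11 = 1805.
Checking s = 12, 13, … the first with gcd(s, 1805) = 1 is s = 12, giving 132.

132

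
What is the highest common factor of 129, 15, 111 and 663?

129 = 3 · 43; 15 = 3 · 5; 111 = 3 · 37; 663 = 3 · 13 · 17
gcd takes min exponent of each prime: 3 = 3

3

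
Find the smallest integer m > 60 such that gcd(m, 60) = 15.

75

gcd(m, 60) = 15 forces 15 | m; write m = 15s. Then gcd(15s, 15·4) = 15·gcd(s, 4), so need gcd(s, 4) = 1.
15s > 60 gives s ≥ 5. The least s ≥ 5 coprime to 4 is 5, so m = 15·5 = 75.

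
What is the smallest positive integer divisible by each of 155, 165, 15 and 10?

155 = 5 · 31; 165 = 3 · 5 · 11; 15 = 3 · 5; 10 = 2 · 5
lcm takes max exponent of each prime: 2 · 3 · 5 · 11 · 31 = 10230

10230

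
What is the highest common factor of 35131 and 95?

19

Euclid: 35131 = 369·95 + 76; 95 = 1·76 + 19; 76 = 4·19 + 0. Last nonzero remainder: 19.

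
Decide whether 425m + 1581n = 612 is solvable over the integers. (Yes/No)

Yes

By Bézout, 425m + 1581n = 612 has integer solutions iff gcd(425, 1581) | 612.
Euclid: 1581 = 3·425 + 306; 425 = 1·306 + 119; 306 = 2·119 + 68; 119 = 1·68 + 51; 68 = 1·51 + 17; 51 = 3·17 + 0. gcd = 17; 612 mod 17 = 0. Yes.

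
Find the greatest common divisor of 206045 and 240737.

206045 = 5 · 7² · 29²
240737 = 7² · 17³
Common: 7² = 49

49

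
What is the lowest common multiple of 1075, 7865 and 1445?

1075 = 5² · 43; 7865 = 5 · 11² · 13; 1445 = 5 · 17²
lcm takes max exponent of each prime: 5² · 11² · 13 · 17² · 43 = 488691775

488691775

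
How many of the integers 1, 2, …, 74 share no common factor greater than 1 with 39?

39 = 3·13. Inclusion–exclusion on these primes:
74 − ⌊74/3⌋ − ⌊74/13⌋ + ⌊74/39⌋ = 46

46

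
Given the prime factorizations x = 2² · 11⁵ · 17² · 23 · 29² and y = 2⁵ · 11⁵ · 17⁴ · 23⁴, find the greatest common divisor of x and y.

min exponent per shared prime: 2² · 11⁵ · 17² · 23 = 4282023988

4282023988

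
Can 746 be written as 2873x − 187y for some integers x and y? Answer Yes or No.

By Bézout, 2873x − 187y = 746 has integer solutions iff gcd(2873, 187) | 746.
Euclid: 2873 = 15·187 + 68; 187 = 2·68 + 51; 68 = 1·51 + 17; 51 = 3·17 + 0. gcd = 17; 746 mod 17 = 15. No.

No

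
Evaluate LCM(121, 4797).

121 = 11²; 4797 = 3² · 13 · 41
max exponents: 3² · 11² · 13 · 41 = 580437

580437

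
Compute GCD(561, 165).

561 = 3 · 11 · 17
165 = 3 · 5 · 11
Common: 3 · 11 = 33

33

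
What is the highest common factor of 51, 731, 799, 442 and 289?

17

51 = 3 · 17; 731 = 17 · 43; 799 = 17 · 47; 442 = 2 · 13 · 17; 289 = 17²
gcd takes min exponent of each prime: 17 = 17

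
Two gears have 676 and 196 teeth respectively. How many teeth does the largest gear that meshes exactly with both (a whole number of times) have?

676 = 2² · 13²
196 = 2² · 7²
Common: 2² = 4

4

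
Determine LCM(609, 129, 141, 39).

16000257

609 = 3 · 7 · 29; 129 = 3 · 43; 141 = 3 · 47; 39 = 3 · 13
lcm takes max exponent of each prime: 3 · 7 · 13 · 29 · 43 · 47 = 16000257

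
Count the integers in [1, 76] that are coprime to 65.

65 = 5·13. Inclusion–exclusion on these primes:
76 − ⌊76/5⌋ − ⌊76/13⌋ + ⌊76/65⌋ = 57

57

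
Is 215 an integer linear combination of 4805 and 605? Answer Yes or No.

Yes

gcd(4805, 605): 4805 = 7·605 + 570; 605 = 1·570 + 35; 570 = 16·35 + 10; 35 = 3·10 + 5; 10 = 2·5 + 0 → 5
5 divides 215, so a solution exists.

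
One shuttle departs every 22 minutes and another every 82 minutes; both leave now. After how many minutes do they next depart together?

902

gcd first: 82 = 3·22 + 16; 22 = 1·16 + 6; 16 = 2·6 + 4; 6 = 1·4 + 2; 4 = 2·2 + 0 → gcd = 2
lcm = 22·82/gcd = 1804/2 = 902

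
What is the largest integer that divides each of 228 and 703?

19

Euclid: 703 = 3·228 + 19; 228 = 12·19 + 0. Last nonzero remainder: 19.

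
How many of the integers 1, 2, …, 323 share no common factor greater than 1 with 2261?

Prime factors of 2261: 7, 17, 19. Count integers ≤ 323 divisible by none of them.
By inclusion–exclusion: 323 − ⌊323/7⌋ − ⌊323/17⌋ − ⌊323/19⌋ + ⌊323/119⌋ + ⌊323/133⌋ + ⌊323/323⌋ − ⌊323/2261⌋ = 246.

246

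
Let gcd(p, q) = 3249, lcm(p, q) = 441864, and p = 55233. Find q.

25992

Using pq = gcd(p,q)·lcm(p,q) = 3249·441864 = 1435616136, we get q = 1435616136/55233 = 25992.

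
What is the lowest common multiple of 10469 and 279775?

10469 = 19² · 29; 279775 = 5² · 19² · 31
max exponents: 5² · 19² · 29 · 31 = 8113475

8113475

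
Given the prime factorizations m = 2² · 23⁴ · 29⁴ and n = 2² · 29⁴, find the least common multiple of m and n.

max exponent per prime: 2² · 23⁴ · 29⁴ = 791704889284

791704889284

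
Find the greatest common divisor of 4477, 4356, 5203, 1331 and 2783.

121

gcd(4477, 4356): 4477 = 1·4356 + 121; 4356 = 36·121 + 0 → 121
gcd(121, 5203): 5203 = 43·121 + 0 → 121
gcd(121, 1331): 1331 = 11·121 + 0 → 121
gcd(121, 2783): 2783 = 23·121 + 0 → 121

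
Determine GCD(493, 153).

17

493 = 17 · 29
153 = 3² · 17
Common: 17 = 17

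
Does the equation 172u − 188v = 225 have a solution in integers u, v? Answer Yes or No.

No

By Bézout, 172u − 188v = 225 has integer solutions iff gcd(172, 188) | 225.
Euclid: 188 = 1·172 + 16; 172 = 10·16 + 12; 16 = 1·12 + 4; 12 = 3·4 + 0. gcd = 4; 225 mod 4 = 1. No.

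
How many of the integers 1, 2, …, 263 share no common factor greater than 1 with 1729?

Prime factors of 1729: 7, 13, 19. Count integers ≤ 263 divisible by none of them.
By inclusion–exclusion: 263 − ⌊263/7⌋ − ⌊263/13⌋ − ⌊263/19⌋ + ⌊263/91⌋ + ⌊263/133⌋ + ⌊263/247⌋ − ⌊263/1729⌋ = 197.

197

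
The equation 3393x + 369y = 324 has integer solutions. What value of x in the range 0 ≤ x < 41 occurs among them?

Euclid: 3393 = 9·369 + 72; 369 = 5·72 + 9; 72 = 8·9 + 0 → gcd = 9; 324 = 9·36.
Back-substitution yields 3393·(-5) + 369·(46) = 9, so one solution is x = -5·36 = -180, y = 46·36 = 1656.
Solutions in x differ by 369/9 = 41; the one in [0, 41) is -180 mod 41 = 25.

25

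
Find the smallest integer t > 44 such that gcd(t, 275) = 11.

66

gcd(t, 275) = 11 forces 11 | t; write t = 11s. Then gcd(11s, 11·25) = 11·gcd(s, 25), so need gcd(s, 25) = 1.
11s > 44 gives s ≥ 5. The least s ≥ 5 coprime to 25 is 6, so t = 11·6 = 66.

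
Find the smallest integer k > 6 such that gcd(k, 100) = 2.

gcd(k, 100) = 2 forces 2 | k; write k = 2s. Then gcd(2s, 2·50) = 2·gcd(s, 50), so need gcd(s, 50) = 1.
2s > 6 gives s ≥ 4. The least s ≥ 4 coprime to 50 is 7, so k = 2·7 = 14.

14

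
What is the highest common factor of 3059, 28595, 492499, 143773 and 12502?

3059 = 7 · 19 · 23; 28595 = 5 · 7 · 19 · 43; 492499 = 7² · 19 · 23²; 143773 = 7 · 19 · 23 · 47; 12502 = 2 · 7 · 19 · 47
gcd takes min exponent of each prime: 7 · 19 = 133

133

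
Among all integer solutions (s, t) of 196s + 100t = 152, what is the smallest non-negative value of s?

Reduce mod 100: 196s ≡ 152 (mod 100). With g = gcd(196, 100) = 4 dividing 152, divide through: 49s ≡ 38 (mod 25).
Since gcd(49, 25) = 1, s ≡ 38·(49)⁻¹ ≡ 12 (mod 25). Smallest non-negative: 12.

12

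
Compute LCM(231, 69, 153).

231 = 3 · 7 · 11; 69 = 3 · 23; 153 = 3² · 17
lcm takes max exponent of each prime: 3² · 7 · 11 · 17 · 23 = 270963

270963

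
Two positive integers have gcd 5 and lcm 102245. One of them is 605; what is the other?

845

u·v = gcd·lcm = 5·102245 = 511225, so v = 511225/605 = 845.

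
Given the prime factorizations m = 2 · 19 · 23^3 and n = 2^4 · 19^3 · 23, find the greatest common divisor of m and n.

874

min exponent per shared prime: 2 · 19 · 23 = 874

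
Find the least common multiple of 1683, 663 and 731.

1683 = 3² · 11 · 17; 663 = 3 · 13 · 17; 731 = 17 · 43
lcm takes max exponent of each prime: 3² · 11 · 13 · 17 · 43 = 940797

940797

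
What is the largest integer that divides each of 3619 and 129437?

Euclid: 129437 = 35·3619 + 2772; 3619 = 1·2772 + 847; 2772 = 3·847 + 231; 847 = 3·231 + 154; 231 = 1·154 + 77; 154 = 2·77 + 0. Last nonzero remainder: 77.

77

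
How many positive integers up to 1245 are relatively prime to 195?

Prime factors of 195: 3, 5, 13. Count integers ≤ 1245 divisible by none of them.
By inclusion–exclusion: 1245 − ⌊1245/3⌋ − ⌊1245/5⌋ − ⌊1245/13⌋ + ⌊1245/15⌋ + ⌊1245/39⌋ + ⌊1245/65⌋ − ⌊1245/195⌋ = 613.

613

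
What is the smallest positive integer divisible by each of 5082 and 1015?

736890

gcd first: 5082 = 5·1015 + 7; 1015 = 145·7 + 0 → gcd = 7
lcm = 5082·1015/gcd = 5158230/7 = 736890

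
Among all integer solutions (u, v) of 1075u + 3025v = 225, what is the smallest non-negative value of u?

79

Reduce mod 3025: 1075u ≡ 225 (mod 3025). With g = gcd(1075, 3025) = 25 dividing 225, divide through: 43u ≡ 9 (mod 121).
Since gcd(43, 121) = 1, u ≡ 9·(43)⁻¹ ≡ 79 (mod 121). Smallest non-negative: 79.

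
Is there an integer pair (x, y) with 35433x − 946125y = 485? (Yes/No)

gcd(35433, 946125): 946125 = 26·35433 + 24867; 35433 = 1·24867 + 10566; 24867 = 2·10566 + 3735; 10566 = 2·3735 + 3096; 3735 = 1·3096 + 639; 3096 = 4·639 + 540; 639 = 1·540 + 99; 540 = 5·99 + 45; 99 = 2·45 + 9; 45 = 5·9 + 0 → 9
9 does not divide 485, so a solution does not exist.

No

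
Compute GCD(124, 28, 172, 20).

4

124 = 2² · 31; 28 = 2² · 7; 172 = 2² · 43; 20 = 2² · 5
gcd takes min exponent of each prime: 2² = 4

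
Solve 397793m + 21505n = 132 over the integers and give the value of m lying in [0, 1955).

649

Euclid: 397793 = 18·21505 + 10703; 21505 = 2·10703 + 99; 10703 = 108·99 + 11; 99 = 9·11 + 0 → gcd = 11; 132 = 11·12.
Back-substitution yields 397793·(217) + 21505·(-4014) = 11, so one solution is m = 217·12 = 2604, n = -4014·12 = -48168.
Solutions in m differ by 21505/11 = 1955; the one in [0, 1955) is 2604 mod 1955 = 649.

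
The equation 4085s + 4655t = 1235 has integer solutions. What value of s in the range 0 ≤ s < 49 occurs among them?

Euclid: 4655 = 1·4085 + 570; 4085 = 7·570 + 95; 570 = 6·95 + 0 → gcd = 95; 1235 = 95·13.
Back-substitution yields 4085·(8) + 4655·(-7) = 95, so one solution is s = 8·13 = 104, t = -7·13 = -91.
Solutions in s differ by 4655/95 = 49; the one in [0, 49) is 104 mod 49 = 6.

6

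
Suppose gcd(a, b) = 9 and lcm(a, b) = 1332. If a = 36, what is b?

333

a·b = gcd·lcm = 9·1332 = 11988, so b = 11988/36 = 333.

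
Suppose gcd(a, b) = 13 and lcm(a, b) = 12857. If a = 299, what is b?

a·b = gcd·lcm = 13·12857 = 167141, so b = 167141/299 = 559.

559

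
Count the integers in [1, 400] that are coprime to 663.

663 = 3·13·17. Inclusion–exclusion on these primes:
400 − ⌊400/3⌋ − ⌊400/13⌋ − ⌊400/17⌋ + ⌊400/39⌋ + ⌊400/51⌋ + ⌊400/221⌋ − ⌊400/663⌋ = 232

232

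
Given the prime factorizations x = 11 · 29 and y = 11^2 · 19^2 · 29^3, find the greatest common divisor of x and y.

319

min exponent per shared prime: 11 · 29 = 319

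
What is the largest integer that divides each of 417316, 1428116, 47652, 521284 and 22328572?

gcd(417316, 1428116): 1428116 = 3·417316 + 176168; 417316 = 2·176168 + 64980; 176168 = 2·64980 + 46208; 64980 = 1·46208 + 18772; 46208 = 2·18772 + 8664; 18772 = 2·8664 + 1444; 8664 = 6·1444 + 0 → 1444
gcd(1444, 47652): 47652 = 33·1444 + 0 → 1444
gcd(1444, 521284): 521284 = 361·1444 + 0 → 1444
gcd(1444, 22328572): 22328572 = 15463·1444 + 0 → 1444

1444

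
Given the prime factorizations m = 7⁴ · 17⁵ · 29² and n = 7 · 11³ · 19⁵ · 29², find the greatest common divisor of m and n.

5887

min exponent per shared prime: 7 · 29² = 5887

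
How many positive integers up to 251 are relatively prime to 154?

154 = 2·7·11. Inclusion–exclusion on these primes:
251 − ⌊251/2⌋ − ⌊251/7⌋ − ⌊251/11⌋ + ⌊251/14⌋ + ⌊251/22⌋ + ⌊251/77⌋ − ⌊251/154⌋ = 99

99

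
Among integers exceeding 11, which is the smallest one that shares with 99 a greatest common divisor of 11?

22

Multiples of 11 above 11: 11·2, 11·3, … . Need the cofactor coprime to 99/11 = 9.
Checking s = 2, 3, … the first with gcd(s, 9) = 1 is s = 2, giving 22.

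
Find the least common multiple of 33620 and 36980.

gcd first: 36980 = 1·33620 + 3360; 33620 = 10·3360 + 20; 3360 = 168·20 + 0 → gcd = 20
lcm = 33620·36980/gcd = 1243267600/20 = 62163380

62163380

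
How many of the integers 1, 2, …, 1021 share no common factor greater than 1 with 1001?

1001 = 7·11·13. Inclusion–exclusion on these primes:
1021 − ⌊1021/7⌋ − ⌊1021/11⌋ − ⌊1021/13⌋ + ⌊1021/77⌋ + ⌊1021/91⌋ + ⌊1021/143⌋ − ⌊1021/1001⌋ = 736

736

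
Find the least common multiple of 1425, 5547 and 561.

lcm(1425, 5547) = 1425·5547/gcd = 7904475/3 = 2634825
lcm(2634825, 561) = 2634825·561/gcd = 1478136825/3 = 492712275

492712275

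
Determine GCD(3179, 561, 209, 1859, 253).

gcd(3179, 561): 3179 = 5·561 + 374; 561 = 1·374 + 187; 374 = 2·187 + 0 → 187
gcd(187, 209): 209 = 1·187 + 22; 187 = 8·22 + 11; 22 = 2·11 + 0 → 11
gcd(11, 1859): 1859 = 169·11 + 0 → 11
gcd(11, 253): 253 = 23·11 + 0 → 11

11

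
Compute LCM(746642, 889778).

332172812738

gcd first: 889778 = 1·746642 + 143136; 746642 = 5·143136 + 30962; 143136 = 4·30962 + 19288; 30962 = 1·19288 + 11674; 19288 = 1·11674 + 7614; 11674 = 1·7614 + 4060; 7614 = 1·4060 + 3554; 4060 = 1·3554 + 506; 3554 = 7·506 + 12; 506 = 42·12 + 2; 12 = 6·2 + 0 → gcd = 2
lcm = 746642·889778/gcd = 664345625476/2 = 332172812738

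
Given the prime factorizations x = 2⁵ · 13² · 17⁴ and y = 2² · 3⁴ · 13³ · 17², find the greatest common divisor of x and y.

195364

min exponent per shared prime: 2² · 13² · 17² = 195364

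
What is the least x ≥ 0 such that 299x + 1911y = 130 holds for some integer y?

gcd(299, 1911) = 13 (Euclid: 1911 = 6·299 + 117; 299 = 2·117 + 65; 117 = 1·65 + 52; 65 = 1·52 + 13; 52 = 4·13 + 0), and 13 | 130.
Extended Euclid: 299·(32) + 1911·(-5) = 13. Scale by 10: x₀ = 320.
General solution x = x₀ + 147t; reducing mod 147 gives x = 26 (and y = -4).

26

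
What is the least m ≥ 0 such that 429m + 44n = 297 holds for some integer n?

Euclid: 429 = 9·44 + 33; 44 = 1·33 + 11; 33 = 3·11 + 0 → gcd = 11; 297 = 11·27.
Back-substitution yields 429·(-1) + 44·(10) = 11, so one solution is m = -1·27 = -27, n = 10·27 = 270.
Solutions in m differ by 44/11 = 4; the one in [0, 4) is -27 mod 4 = 1.

1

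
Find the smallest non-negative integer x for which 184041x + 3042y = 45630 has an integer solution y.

gcd(184041, 3042) = 1521 (Euclid: 184041 = 60·3042 + 1521; 3042 = 2·1521 + 0), and 1521 | 45630.
Extended Euclid: 184041·(1) + 3042·(-60) = 1521. Scale by 30: x₀ = 30.
General solution x = x₀ + 2t; reducing mod 2 gives x = 0 (and y = 15).

0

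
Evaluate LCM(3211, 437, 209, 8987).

34932469

3211 = 13² · 19; 437 = 19 · 23; 209 = 11 · 19; 8987 = 11 · 19 · 43
lcm takes max exponent of each prime: 11 · 13² · 19 · 23 · 43 = 34932469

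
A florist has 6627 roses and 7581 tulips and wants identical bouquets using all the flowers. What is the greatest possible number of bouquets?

3

Euclid: 7581 = 1·6627 + 954; 6627 = 6·954 + 903; 954 = 1·903 + 51; 903 = 17·51 + 36; 51 = 1·36 + 15; 36 = 2·15 + 6; 15 = 2·6 + 3; 6 = 2·3 + 0. Last nonzero remainder: 3.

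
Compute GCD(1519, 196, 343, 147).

49

1519 = 7² · 31; 196 = 2² · 7²; 343 = 7³; 147 = 3 · 7²
gcd takes min exponent of each prime: 7² = 49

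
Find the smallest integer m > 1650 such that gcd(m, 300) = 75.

300 = 75·4. Any m with gcd(m, 300) = 75 is a multiple of 75, say 75s, with s coprime to 4.
Need s > 1650/75, so s ≥ 23. First s ≥ 23 with gcd(s, 4) = 1 is s = 23. Thus m = 75·23 = 1725.

1725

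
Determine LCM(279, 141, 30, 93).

131130

lcm(279, 141) = 279·141/gcd = 39339/3 = 13113
lcm(13113, 30) = 13113·30/gcd = 393390/3 = 131130
lcm(131130, 93) = 131130·93/gcd = 12195090/93 = 131130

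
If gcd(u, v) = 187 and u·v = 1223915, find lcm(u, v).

For any two positive integers, gcd × lcm equals their product. Hence lcm = 1223915 / 187 = 6545.

6545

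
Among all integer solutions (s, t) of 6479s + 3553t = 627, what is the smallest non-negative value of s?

16

Euclid: 6479 = 1·3553 + 2926; 3553 = 1·2926 + 627; 2926 = 4·627 + 418; 627 = 1·418 + 209; 418 = 2·209 + 0 → gcd = 209; 627 = 209·3.
Back-substitution yields 6479·(-6) + 3553·(11) = 209, so one solution is s = -6·3 = -18, t = 11·3 = 33.
Solutions in s differ by 3553/209 = 17; the one in [0, 17) is -18 mod 17 = 16.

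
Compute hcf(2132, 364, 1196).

52

gcd(2132, 364): 2132 = 5·364 + 312; 364 = 1·312 + 52; 312 = 6·52 + 0 → 52
gcd(52, 1196): 1196 = 23·52 + 0 → 52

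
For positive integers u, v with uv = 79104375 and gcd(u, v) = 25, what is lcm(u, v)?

Since gcd(u,v)·lcm(u,v) = uv, lcm = 79104375/25 = 3164175.

3164175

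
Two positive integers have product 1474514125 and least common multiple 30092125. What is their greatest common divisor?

49

gcd·lcm = product, so gcd = 1474514125/30092125 = 49.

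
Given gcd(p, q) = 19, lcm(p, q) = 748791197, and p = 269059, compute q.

Using pq = gcd(p,q)·lcm(p,q) = 19·748791197 = 14227032743, we get q = 14227032743/269059 = 52877.

52877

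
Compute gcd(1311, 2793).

57

1311 = 3 · 19 · 23
2793 = 3 · 7² · 19
Common: 3 · 19 = 57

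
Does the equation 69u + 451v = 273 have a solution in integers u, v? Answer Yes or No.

By Bézout, 69u + 451v = 273 has integer solutions iff gcd(69, 451) | 273.
Euclid: 451 = 6·69 + 37; 69 = 1·37 + 32; 37 = 1·32 + 5; 32 = 6·5 + 2; 5 = 2·2 + 1; 2 = 2·1 + 0. gcd = 1; 273 mod 1 = 0. Yes.

Yes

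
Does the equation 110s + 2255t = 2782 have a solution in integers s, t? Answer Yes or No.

By Bézout, 110s + 2255t = 2782 has integer solutions iff gcd(110, 2255) | 2782.
Euclid: 2255 = 20·110 + 55; 110 = 2·55 + 0. gcd = 55; 2782 mod 55 = 32. No.

No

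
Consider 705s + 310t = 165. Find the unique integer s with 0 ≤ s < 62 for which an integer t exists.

53

Reduce mod 310: 705s ≡ 165 (mod 310). With g = gcd(705, 310) = 5 dividing 165, divide through: 141s ≡ 33 (mod 62).
Since gcd(141, 62) = 1, s ≡ 33·(141)⁻¹ ≡ 53 (mod 62). Smallest non-negative: 53.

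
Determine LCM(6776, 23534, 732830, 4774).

18483235998920

6776 = 2³ · 7 · 11²; 23534 = 2 · 7 · 41²; 732830 = 2 · 5 · 7 · 19² · 29; 4774 = 2 · 7 · 11 · 31
lcm takes max exponent of each prime: 2³ · 5 · 7 · 11² · 19² · 29 · 31 · 41² = 18483235998920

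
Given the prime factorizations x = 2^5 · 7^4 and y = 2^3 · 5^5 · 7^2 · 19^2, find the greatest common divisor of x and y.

min exponent per shared prime: 2^3 · 7^2 = 392

392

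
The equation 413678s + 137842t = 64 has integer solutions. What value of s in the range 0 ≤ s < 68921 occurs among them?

Reduce mod 137842: 413678s ≡ 64 (mod 137842). With g = gcd(413678, 137842) = 2 dividing 64, divide through: 206839s ≡ 32 (mod 68921).
Since gcd(206839, 68921) = 1, s ≡ 32·(206839)⁻¹ ≡ 65294 (mod 68921). Smallest non-negative: 65294.

65294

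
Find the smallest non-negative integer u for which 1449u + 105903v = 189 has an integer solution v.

731

Euclid: 105903 = 73·1449 + 126; 1449 = 11·126 + 63; 126 = 2·63 + 0 → gcd = 63; 189 = 63·3.
Back-substitution yields 1449·(804) + 105903·(-11) = 63, so one solution is u = 804·3 = 2412, v = -11·3 = -33.
Solutions in u differ by 105903/63 = 1681; the one in [0, 1681) is 2412 mod 1681 = 731.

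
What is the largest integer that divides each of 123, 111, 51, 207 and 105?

3

gcd(123, 111): 123 = 1·111 + 12; 111 = 9·12 + 3; 12 = 4·3 + 0 → 3
gcd(3, 51): 51 = 17·3 + 0 → 3
gcd(3, 207): 207 = 69·3 + 0 → 3
gcd(3, 105): 105 = 35·3 + 0 → 3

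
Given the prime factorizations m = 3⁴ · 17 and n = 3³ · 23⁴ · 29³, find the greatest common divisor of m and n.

min exponent per shared prime: 3³ = 27

27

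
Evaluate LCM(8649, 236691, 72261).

8649 = 3² · 31²; 236691 = 3² · 7 · 13 · 17²; 72261 = 3² · 7 · 31 · 37
lcm takes max exponent of each prime: 3² · 7 · 13 · 17² · 31² · 37 = 8416021887

8416021887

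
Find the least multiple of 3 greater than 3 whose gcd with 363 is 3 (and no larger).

gcd(k, 363) = 3 forces 3 | k; write k = 3s. Then gcd(3s, 3·121) = 3·gcd(s, 121), so need gcd(s, 121) = 1.
3s > 3 gives s ≥ 2. The least s ≥ 2 coprime to 121 is 2, so k = 3·2 = 6.

6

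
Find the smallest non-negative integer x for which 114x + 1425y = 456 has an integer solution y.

4

gcd(114, 1425) = 57 (Euclid: 1425 = 12·114 + 57; 114 = 2·57 + 0), and 57 | 456.
Extended Euclid: 114·(-12) + 1425·(1) = 57. Scale by 8: x₀ = -96.
General solution x = x₀ + 25t; reducing mod 25 gives x = 4 (and y = 0).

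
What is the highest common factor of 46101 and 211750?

Euclid: 211750 = 4·46101 + 27346; 46101 = 1·27346 + 18755; 27346 = 1·18755 + 8591; 18755 = 2·8591 + 1573; 8591 = 5·1573 + 726; 1573 = 2·726 + 121; 726 = 6·121 + 0. Last nonzero remainder: 121.

121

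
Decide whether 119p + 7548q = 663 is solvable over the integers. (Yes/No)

By Bézout, 119p + 7548q = 663 has integer solutions iff gcd(119, 7548) | 663.
Euclid: 7548 = 63·119 + 51; 119 = 2·51 + 17; 51 = 3·17 + 0. gcd = 17; 663 mod 17 = 0. Yes.

Yes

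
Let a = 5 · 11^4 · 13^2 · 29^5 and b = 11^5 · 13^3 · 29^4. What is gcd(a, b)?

min exponent per shared prime: 11^4 · 13^2 · 29^4 = 1750045889449

1750045889449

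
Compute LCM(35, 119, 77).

lcm(35, 119) = 35·119/gcd = 4165/7 = 595
lcm(595, 77) = 595·77/gcd = 45815/7 = 6545

6545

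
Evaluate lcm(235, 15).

235 = 5 · 47; 15 = 3 · 5
max exponents: 3 · 5 · 47 = 705

705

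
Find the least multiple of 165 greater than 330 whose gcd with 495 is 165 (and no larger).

660

gcd(x, 495) = 165 forces 165 | x; write x = 165s. Then gcd(165s, 165·3) = 165·gcd(s, 3), so need gcd(s, 3) = 1.
165s > 330 gives s ≥ 3. The least s ≥ 3 coprime to 3 is 4, so x = 165·4 = 660.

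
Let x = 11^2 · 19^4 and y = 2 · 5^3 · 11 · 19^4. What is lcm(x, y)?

max exponent per prime: 2 · 5^3 · 11^2 · 19^4 = 3942210250

3942210250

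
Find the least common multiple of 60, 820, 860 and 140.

740460

lcm(60, 820) = 60·820/gcd = 49200/20 = 2460
lcm(2460, 860) = 2460·860/gcd = 2115600/20 = 105780
lcm(105780, 140) = 105780·140/gcd = 14809200/20 = 740460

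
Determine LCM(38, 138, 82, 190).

lcm(38, 138) = 38·138/gcd = 5244/2 = 2622
lcm(2622, 82) = 2622·82/gcd = 215004/2 = 107502
lcm(107502, 190) = 107502·190/gcd = 20425380/38 = 537510

537510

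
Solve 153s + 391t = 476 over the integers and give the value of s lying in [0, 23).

Reduce mod 391: 153s ≡ 476 (mod 391). With g = gcd(153, 391) = 17 dividing 476, divide through: 9s ≡ 28 (mod 23).
Since gcd(9, 23) = 1, s ≡ 28·(9)⁻¹ ≡ 21 (mod 23). Smallest non-negative: 21.

21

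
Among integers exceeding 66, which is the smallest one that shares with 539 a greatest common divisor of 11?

539 = 11·49. Any t with gcd(t, 539) = 11 is a multiple of 11, say 11s, with s coprime to 49.
Need s > 66/11, so s ≥ 7. First s ≥ 7 with gcd(s, 49) = 1 is s = 8. Thus t = 11·8 = 88.

88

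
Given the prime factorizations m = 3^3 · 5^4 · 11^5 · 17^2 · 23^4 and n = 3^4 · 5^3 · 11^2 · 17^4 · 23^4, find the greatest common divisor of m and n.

33026939760375

min exponent per shared prime: 3^3 · 5^3 · 11^2 · 17^2 · 23^4 = 33026939760375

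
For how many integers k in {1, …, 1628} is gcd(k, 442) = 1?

707

Prime factors of 442: 2, 13, 17. Count integers ≤ 1628 divisible by none of them.
By inclusion–exclusion: 1628 − ⌊1628/2⌋ − ⌊1628/13⌋ − ⌊1628/17⌋ + ⌊1628/26⌋ + ⌊1628/34⌋ + ⌊1628/221⌋ − ⌊1628/442⌋ = 707.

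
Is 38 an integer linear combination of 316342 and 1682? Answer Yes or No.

Yes

By Bézout, 316342m − 1682n = 38 has integer solutions iff gcd(316342, 1682) | 38.
Euclid: 316342 = 188·1682 + 126; 1682 = 13·126 + 44; 126 = 2·44 + 38; 44 = 1·38 + 6; 38 = 6·6 + 2; 6 = 3·2 + 0. gcd = 2; 38 mod 2 = 0. Yes.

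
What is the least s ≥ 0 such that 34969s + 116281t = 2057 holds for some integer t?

848

Reduce mod 116281: 34969s ≡ 2057 (mod 116281). With g = gcd(34969, 116281) = 121 dividing 2057, divide through: 289s ≡ 17 (mod 961).
Since gcd(289, 961) = 1, s ≡ 17·(289)⁻¹ ≡ 848 (mod 961). Smallest non-negative: 848.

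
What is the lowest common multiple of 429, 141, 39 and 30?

201630

429 = 3 · 11 · 13; 141 = 3 · 47; 39 = 3 · 13; 30 = 2 · 3 · 5
lcm takes max exponent of each prime: 2 · 3 · 5 · 11 · 13 · 47 = 201630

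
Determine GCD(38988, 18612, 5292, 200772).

gcd(38988, 18612): 38988 = 2·18612 + 1764; 18612 = 10·1764 + 972; 1764 = 1·972 + 792; 972 = 1·792 + 180; 792 = 4·180 + 72; 180 = 2·72 + 36; 72 = 2·36 + 0 → 36
gcd(36, 5292): 5292 = 147·36 + 0 → 36
gcd(36, 200772): 200772 = 5577·36 + 0 → 36

36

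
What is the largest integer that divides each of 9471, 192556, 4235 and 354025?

7

gcd(9471, 192556): 192556 = 20·9471 + 3136; 9471 = 3·3136 + 63; 3136 = 49·63 + 49; 63 = 1·49 + 14; 49 = 3·14 + 7; 14 = 2·7 + 0 → 7
gcd(7, 4235): 4235 = 605·7 + 0 → 7
gcd(7, 354025): 354025 = 50575·7 + 0 → 7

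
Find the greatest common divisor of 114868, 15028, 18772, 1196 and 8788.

gcd(114868, 15028): 114868 = 7·15028 + 9672; 15028 = 1·9672 + 5356; 9672 = 1·5356 + 4316; 5356 = 1·4316 + 1040; 4316 = 4·1040 + 156; 1040 = 6·156 + 104; 156 = 1·104 + 52; 104 = 2·52 + 0 → 52
gcd(52, 18772): 18772 = 361·52 + 0 → 52
gcd(52, 1196): 1196 = 23·52 + 0 → 52
gcd(52, 8788): 8788 = 169·52 + 0 → 52

52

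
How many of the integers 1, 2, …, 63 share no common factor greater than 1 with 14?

Prime factors of 14: 2, 7. Count integers ≤ 63 divisible by none of them.
By inclusion–exclusion: 63 − ⌊63/2⌋ − ⌊63/7⌋ + ⌊63/14⌋ = 27.

27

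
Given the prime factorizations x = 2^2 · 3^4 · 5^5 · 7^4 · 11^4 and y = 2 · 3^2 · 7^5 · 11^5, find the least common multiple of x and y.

2740618958962500

max exponent per prime: 2^2 · 3^4 · 5^5 · 7^5 · 11^5 = 2740618958962500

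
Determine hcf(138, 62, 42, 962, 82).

2

gcd(138, 62): 138 = 2·62 + 14; 62 = 4·14 + 6; 14 = 2·6 + 2; 6 = 3·2 + 0 → 2
gcd(2, 42): 42 = 21·2 + 0 → 2
gcd(2, 962): 962 = 481·2 + 0 → 2
gcd(2, 82): 82 = 41·2 + 0 → 2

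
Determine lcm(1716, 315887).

3790644

gcd first: 315887 = 184·1716 + 143; 1716 = 12·143 + 0 → gcd = 143
lcm = 1716·315887/gcd = 542062092/143 = 3790644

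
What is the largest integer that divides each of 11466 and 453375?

11466 = 2 · 3² · 7² · 13
453375 = 3² · 5³ · 13 · 31
Common: 3² · 13 = 117

117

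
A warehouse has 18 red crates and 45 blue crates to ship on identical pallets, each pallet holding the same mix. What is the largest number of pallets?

9

18 = 2 · 3²
45 = 3² · 5
Common: 3² = 9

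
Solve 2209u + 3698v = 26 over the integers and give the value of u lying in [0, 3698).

3318

Euclid: 3698 = 1·2209 + 1489; 2209 = 1·1489 + 720; 1489 = 2·720 + 49; 720 = 14·49 + 34; 49 = 1·34 + 15; 34 = 2·15 + 4; 15 = 3·4 + 3; 4 = 1·3 + 1; 3 = 3·1 + 0 → gcd = 1; 26 = 1·26.
Back-substitution yields 2209·(981) + 3698·(-586) = 1, so one solution is u = 981·26 = 25506, v = -586·26 = -15236.
Solutions in u differ by 3698/1 = 3698; the one in [0, 3698) is 25506 mod 3698 = 3318.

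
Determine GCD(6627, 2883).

Euclid: 6627 = 2·2883 + 861; 2883 = 3·861 + 300; 861 = 2·300 + 261; 300 = 1·261 + 39; 261 = 6·39 + 27; 39 = 1·27 + 12; 27 = 2·12 + 3; 12 = 4·3 + 0. Last nonzero remainder: 3.

3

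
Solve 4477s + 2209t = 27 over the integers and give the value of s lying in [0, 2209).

1236

Euclid: 4477 = 2·2209 + 59; 2209 = 37·59 + 26; 59 = 2·26 + 7; 26 = 3·7 + 5; 7 = 1·5 + 2; 5 = 2·2 + 1; 2 = 2·1 + 0 → gcd = 1; 27 = 1·27.
Back-substitution yields 4477·(-936) + 2209·(1897) = 1, so one solution is s = -936·27 = -25272, t = 1897·27 = 51219.
Solutions in s differ by 2209/1 = 2209; the one in [0, 2209) is -25272 mod 2209 = 1236.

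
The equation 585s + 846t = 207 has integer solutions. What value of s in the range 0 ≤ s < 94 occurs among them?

77

Euclid: 846 = 1·585 + 261; 585 = 2·261 + 63; 261 = 4·63 + 9; 63 = 7·9 + 0 → gcd = 9; 207 = 9·23.
Back-substitution yields 585·(-13) + 846·(9) = 9, so one solution is s = -13·23 = -299, t = 9·23 = 207.
Solutions in s differ by 846/9 = 94; the one in [0, 94) is -299 mod 94 = 77.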